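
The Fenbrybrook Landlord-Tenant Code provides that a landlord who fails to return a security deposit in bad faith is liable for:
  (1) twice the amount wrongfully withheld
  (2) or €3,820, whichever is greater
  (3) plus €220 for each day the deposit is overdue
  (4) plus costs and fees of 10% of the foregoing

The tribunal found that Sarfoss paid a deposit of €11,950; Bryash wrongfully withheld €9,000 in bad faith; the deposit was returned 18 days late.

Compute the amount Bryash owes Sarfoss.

Recovery: €24,156

Doubled: 2 × €9,000 = €18,000
Minimum €3,820: €18,000 meets the minimum, no increase.
Late-return penalty: 18 × €220 = €3,960
Damages plus late penalty: €18,000 + €3,960 = €21,960
Costs and fees: 10% of €21,960 = €2,196
Total recovery: €21,960 + €2,196 = €24,156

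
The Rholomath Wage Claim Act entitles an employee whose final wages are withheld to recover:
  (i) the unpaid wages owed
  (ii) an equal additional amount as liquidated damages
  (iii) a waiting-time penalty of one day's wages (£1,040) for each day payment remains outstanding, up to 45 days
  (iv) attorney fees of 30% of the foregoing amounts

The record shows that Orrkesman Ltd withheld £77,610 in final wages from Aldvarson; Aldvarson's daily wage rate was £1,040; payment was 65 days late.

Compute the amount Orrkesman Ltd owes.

Liquidated damages (equal amount): £77,610
Penalty days: min(65, 45) = 45
Waiting-time penalty: 45 × £1,040 = £46,800
Subtotal: £77,610 + £77,610 + £46,800 = £202,020
Attorney fees: 30% of £202,020 = £60,606
Total award: £202,020 + £60,606 = £262,626

£262,626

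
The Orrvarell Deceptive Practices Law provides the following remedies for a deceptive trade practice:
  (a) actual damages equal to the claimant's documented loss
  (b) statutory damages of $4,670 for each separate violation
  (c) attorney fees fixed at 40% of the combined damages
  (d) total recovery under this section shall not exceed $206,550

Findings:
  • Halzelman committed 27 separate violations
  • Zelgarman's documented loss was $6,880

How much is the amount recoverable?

Statutory damages: 27 × $4,670 = $126,090
Combined damages: $6,880 + $126,090 = $132,970
Attorney fees: 40% of $132,970 = $53,188
Total before cap: $132,970 + $53,188 = $186,158
Cap at $206,550: $186,158 is within the cap, no reduction.

$186,158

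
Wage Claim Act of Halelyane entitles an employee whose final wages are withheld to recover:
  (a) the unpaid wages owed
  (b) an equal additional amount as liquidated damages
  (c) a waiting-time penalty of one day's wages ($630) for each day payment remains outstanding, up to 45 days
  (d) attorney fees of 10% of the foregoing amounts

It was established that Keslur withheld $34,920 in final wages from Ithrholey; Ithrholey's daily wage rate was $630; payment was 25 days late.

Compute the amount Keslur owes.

$94,149

Liquidated damages (equal amount): $34,920
Penalty days: min(25, 45) = 25
Waiting-time penalty: 25 × $630 = $15,750
Subtotal: $34,920 + $34,920 + $15,750 = $85,590
Attorney fees: 10% of $85,590 = $8,559
Total award: $85,590 + $8,559 = $94,149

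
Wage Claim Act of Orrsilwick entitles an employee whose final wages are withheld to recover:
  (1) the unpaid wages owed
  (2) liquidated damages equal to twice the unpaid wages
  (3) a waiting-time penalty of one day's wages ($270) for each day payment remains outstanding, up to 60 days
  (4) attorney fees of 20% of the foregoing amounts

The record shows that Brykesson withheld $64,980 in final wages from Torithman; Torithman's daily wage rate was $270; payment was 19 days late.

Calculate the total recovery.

Doubled: 2 × $64,980 = $129,960
Penalty days: min(19, 60) = 19
Waiting-time penalty: 19 × $270 = $5,130
Subtotal: $64,980 + $129,960 + $5,130 = $200,070
Attorney fees: 20% of $200,070 = $40,014
Total award: $200,070 + $40,014 = $240,084

$240,084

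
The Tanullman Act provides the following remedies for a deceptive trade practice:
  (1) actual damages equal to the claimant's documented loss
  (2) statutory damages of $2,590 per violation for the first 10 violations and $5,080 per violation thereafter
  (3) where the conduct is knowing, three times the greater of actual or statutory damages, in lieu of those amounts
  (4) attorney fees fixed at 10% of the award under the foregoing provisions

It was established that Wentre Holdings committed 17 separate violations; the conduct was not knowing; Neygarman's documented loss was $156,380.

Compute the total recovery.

First 10 violations: 10 × $2,590 = $25,900
Remaining violations: (17 − 10) × $5,080 = $35,560
Statutory damages: $25,900 + $35,560 = $61,460
Conduct not knowing: the in-lieu enhancement does not apply.
Actual plus statutory damages: $156,380 + $61,460 = $217,840
Attorney fees: 10% of $217,840 = $21,784
Total recovery: $217,840 + $21,784 = $239,624

$239,624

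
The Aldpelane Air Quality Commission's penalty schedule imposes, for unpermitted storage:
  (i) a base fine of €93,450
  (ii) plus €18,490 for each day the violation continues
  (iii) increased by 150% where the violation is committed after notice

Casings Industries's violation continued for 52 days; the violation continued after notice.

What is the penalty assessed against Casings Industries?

Per-day component: 52 × €18,490 = €961,480
Base plus per-day: €93,450 + €961,480 = €1,054,930
Enhancement: 150% of €1,054,930 = €1,582,395
Enhanced fine: €1,054,930 + €1,582,395 = €2,637,325

€2,637,325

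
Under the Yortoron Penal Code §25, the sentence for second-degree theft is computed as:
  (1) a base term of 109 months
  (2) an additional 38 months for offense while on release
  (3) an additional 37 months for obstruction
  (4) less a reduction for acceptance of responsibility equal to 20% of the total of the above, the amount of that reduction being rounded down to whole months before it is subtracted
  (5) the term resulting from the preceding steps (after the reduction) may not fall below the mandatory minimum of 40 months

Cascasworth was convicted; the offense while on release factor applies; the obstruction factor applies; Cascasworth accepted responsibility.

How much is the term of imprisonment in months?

Offense while on release enhancement: +38 months
Obstruction enhancement: +37 months
Adjusted term: 109 months + 38 months + 37 months = 184 months
Acceptance of responsibility reduction: 20% of 184 months = 36 months (rounded down)
After reduction: 184 − 36 = 148 months
Minimum 40 months: 148 months meets the minimum, no increase.

148 months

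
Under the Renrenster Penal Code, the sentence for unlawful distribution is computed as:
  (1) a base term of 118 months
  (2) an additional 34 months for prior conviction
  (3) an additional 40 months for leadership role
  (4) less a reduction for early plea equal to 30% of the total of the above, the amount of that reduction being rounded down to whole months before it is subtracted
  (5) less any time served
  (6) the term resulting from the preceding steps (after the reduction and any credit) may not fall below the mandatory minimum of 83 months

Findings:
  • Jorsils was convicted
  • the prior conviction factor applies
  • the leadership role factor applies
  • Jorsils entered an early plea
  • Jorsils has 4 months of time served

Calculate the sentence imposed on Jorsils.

131 months

Prior conviction enhancement: +34 months
Leadership role enhancement: +40 months
Adjusted term: 118 months + 34 months + 40 months = 192 months
Early plea reduction: 30% of 192 months = 57 months (rounded down)
After reduction: 192 − 57 = 135 months
Less time served: 135 months − 4 months = 131 months
Minimum 83 months: 131 months meets the minimum, no increase.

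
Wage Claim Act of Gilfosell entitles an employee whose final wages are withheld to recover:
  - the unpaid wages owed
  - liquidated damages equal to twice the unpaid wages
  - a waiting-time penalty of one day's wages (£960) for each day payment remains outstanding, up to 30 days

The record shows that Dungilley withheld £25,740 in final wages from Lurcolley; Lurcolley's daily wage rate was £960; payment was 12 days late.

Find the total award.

Total award: £88,740

Doubled: 2 × £25,740 = £51,480
Penalty days: min(12, 30) = 12
Waiting-time penalty: 12 × £960 = £11,520
Total award: £25,740 + £51,480 + £11,520 = £88,740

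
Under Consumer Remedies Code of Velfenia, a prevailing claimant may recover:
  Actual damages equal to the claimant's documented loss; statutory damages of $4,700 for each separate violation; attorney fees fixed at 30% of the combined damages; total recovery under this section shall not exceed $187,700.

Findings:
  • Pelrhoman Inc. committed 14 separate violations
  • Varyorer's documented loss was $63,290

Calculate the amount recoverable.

Total recovery: $167,817

Statutory damages: 14 × $4,700 = $65,800
Combined damages: $63,290 + $65,800 = $129,090
Attorney fees: 30% of $129,090 = $38,727
Total before cap: $129,090 + $38,727 = $167,817
Cap at $187,700: $167,817 is within the cap, no reduction.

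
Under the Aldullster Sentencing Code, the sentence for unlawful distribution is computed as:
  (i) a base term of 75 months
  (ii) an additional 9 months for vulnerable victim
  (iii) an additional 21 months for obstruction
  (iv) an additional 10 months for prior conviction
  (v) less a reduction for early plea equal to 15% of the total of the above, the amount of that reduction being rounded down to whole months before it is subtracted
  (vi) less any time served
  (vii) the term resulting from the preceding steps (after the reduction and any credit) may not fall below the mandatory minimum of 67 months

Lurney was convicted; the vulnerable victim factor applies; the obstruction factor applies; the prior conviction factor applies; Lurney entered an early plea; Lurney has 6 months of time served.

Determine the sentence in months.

Sentence: 92 months

Vulnerable victim enhancement: +9 months
Obstruction enhancement: +21 months
Prior conviction enhancement: +10 months
Adjusted term: 75 months + 9 months + 21 months + 10 months = 115 months
Early plea reduction: 15% of 115 months = 17 months (rounded down)
After reduction: 115 − 17 = 98 months
Less time served: 98 months − 6 months = 92 months
Minimum 67 months: 92 months meets the minimum, no increase.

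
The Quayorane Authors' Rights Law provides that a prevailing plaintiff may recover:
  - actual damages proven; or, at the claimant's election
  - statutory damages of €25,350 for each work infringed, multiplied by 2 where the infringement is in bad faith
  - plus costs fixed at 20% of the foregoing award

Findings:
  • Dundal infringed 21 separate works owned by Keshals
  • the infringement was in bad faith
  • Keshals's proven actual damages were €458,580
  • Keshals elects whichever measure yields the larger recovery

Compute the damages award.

€1,277,640

Statutory damages: 21 × €25,350 = €532,350
Doubled: 2 × €532,350 = €1,064,700
Greater of actual damages (€458,580) or enhanced statutory damages (€1,064,700): €1,064,700
Costs: 20% of €1,064,700 = €212,940
Award plus costs: €1,064,700 + €212,940 = €1,277,640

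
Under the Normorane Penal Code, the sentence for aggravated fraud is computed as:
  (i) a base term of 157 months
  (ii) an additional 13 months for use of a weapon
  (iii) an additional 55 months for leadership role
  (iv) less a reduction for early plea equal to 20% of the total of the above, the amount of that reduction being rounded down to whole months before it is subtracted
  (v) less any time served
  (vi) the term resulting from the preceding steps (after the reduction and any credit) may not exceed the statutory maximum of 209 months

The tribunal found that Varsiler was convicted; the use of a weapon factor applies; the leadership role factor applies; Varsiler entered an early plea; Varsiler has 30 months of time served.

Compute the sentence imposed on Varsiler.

Use of a weapon enhancement: +13 months
Leadership role enhancement: +55 months
Adjusted term: 157 months + 13 months + 55 months = 225 months
Early plea reduction: 20% of 225 months = 45 months (rounded down)
After reduction: 225 − 45 = 180 months
Less time served: 180 months − 30 months = 150 months
Cap at 209 months: 150 months is within the cap, no reduction.

Sentence: 150 months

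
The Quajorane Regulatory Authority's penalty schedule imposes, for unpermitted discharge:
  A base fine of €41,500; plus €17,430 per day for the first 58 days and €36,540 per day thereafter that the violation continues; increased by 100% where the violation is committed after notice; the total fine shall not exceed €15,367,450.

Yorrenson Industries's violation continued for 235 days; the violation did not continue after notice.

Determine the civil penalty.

First 58 days: 58 × €17,430 = €1,010,940
Remaining days: (235 − 58) × €36,540 = €6,467,580
Per-day component: €1,010,940 + €6,467,580 = €7,478,520
Base plus per-day: €41,500 + €7,478,520 = €7,520,020
The violation did not continue after notice: no 100% increase.
Cap at €15,367,450: €7,520,020 is within the cap, no reduction.

€7,520,020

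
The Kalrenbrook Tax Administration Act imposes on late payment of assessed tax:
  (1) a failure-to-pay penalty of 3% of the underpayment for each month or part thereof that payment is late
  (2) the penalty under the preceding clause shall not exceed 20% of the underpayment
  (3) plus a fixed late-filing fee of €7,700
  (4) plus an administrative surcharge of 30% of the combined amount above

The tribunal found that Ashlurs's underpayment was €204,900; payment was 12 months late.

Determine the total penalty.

€63,284

Accrued rate: 3% × 12 = 36%, capped at 20% → 20%
Failure-to-pay penalty: 20% of €204,900 = €40,980
Penalty before surcharge: €40,980 + €7,700 = €48,680
Administrative surcharge: 30% of €48,680 = €14,604
Total penalty: €48,680 + €14,604 = €63,284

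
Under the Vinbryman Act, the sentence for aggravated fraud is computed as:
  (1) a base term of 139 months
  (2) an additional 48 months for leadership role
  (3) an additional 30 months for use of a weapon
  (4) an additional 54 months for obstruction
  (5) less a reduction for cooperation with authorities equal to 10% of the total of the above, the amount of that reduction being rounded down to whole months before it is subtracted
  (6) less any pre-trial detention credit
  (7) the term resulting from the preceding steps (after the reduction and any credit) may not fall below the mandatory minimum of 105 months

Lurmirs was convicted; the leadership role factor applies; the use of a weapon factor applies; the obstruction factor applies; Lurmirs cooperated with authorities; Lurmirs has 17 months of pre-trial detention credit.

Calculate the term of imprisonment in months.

Sentence: 227 months

Leadership role enhancement: +48 months
Use of a weapon enhancement: +30 months
Obstruction enhancement: +54 months
Adjusted term: 139 months + 48 months + 30 months + 54 months = 271 months
Cooperation with authorities reduction: 10% of 271 months = 27 months (rounded down)
After reduction: 271 − 27 = 244 months
Less pre-trial detention credit: 244 months − 17 months = 227 months
Minimum 105 months: 227 months meets the minimum, no increase.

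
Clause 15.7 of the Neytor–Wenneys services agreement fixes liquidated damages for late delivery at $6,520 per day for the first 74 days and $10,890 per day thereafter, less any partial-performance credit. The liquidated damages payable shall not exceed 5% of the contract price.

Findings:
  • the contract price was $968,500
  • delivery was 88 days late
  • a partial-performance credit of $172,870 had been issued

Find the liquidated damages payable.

First 74 days: 74 × $6,520 = $482,480
Remaining days: (88 − 74) × $10,890 = $152,460
Accrued per-day damages: $482,480 + $152,460 = $634,940
Less partial-performance credit: $634,940 − $172,870 = $462,070
Cap: 5% of $968,500 = $48,425
Cap at $48,425: $462,070 exceeds the cap → $48,425

Liquidated damages: $48,425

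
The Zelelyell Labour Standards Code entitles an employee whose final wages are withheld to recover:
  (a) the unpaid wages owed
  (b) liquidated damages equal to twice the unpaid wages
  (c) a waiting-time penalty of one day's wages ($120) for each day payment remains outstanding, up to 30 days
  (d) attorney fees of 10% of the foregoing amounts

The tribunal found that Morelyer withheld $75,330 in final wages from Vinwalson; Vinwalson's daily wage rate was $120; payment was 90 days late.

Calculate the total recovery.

$252,549

Doubled: 2 × $75,330 = $150,660
Penalty days: min(90, 30) = 30
Waiting-time penalty: 30 × $120 = $3,600
Subtotal: $75,330 + $150,660 + $3,600 = $229,590
Attorney fees: 10% of $229,590 = $22,959
Total award: $229,590 + $22,959 = $252,549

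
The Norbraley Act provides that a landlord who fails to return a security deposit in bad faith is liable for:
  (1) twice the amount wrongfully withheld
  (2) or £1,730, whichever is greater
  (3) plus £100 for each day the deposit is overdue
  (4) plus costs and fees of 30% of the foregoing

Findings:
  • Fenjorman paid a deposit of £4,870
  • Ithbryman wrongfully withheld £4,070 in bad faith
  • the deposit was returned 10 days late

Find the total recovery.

£11,882

Doubled: 2 × £4,070 = £8,140
Minimum £1,730: £8,140 meets the minimum, no increase.
Late-return penalty: 10 × £100 = £1,000
Damages plus late penalty: £8,140 + £1,000 = £9,140
Costs and fees: 30% of £9,140 = £2,742
Total recovery: £9,140 + £2,742 = £11,882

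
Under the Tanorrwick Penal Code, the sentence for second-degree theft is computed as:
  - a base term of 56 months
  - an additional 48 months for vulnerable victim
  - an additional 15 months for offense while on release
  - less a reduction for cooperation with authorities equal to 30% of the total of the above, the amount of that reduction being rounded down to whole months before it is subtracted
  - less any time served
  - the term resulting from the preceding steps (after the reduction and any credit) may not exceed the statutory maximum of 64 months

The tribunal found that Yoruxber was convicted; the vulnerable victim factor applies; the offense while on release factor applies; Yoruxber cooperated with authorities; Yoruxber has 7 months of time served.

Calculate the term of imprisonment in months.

Vulnerable victim enhancement: +48 months
Offense while on release enhancement: +15 months
Adjusted term: 56 months + 48 months + 15 months = 119 months
Cooperation with authorities reduction: 30% of 119 months = 35 months (rounded down)
After reduction: 119 − 35 = 84 months
Less time served: 84 months − 7 months = 77 months
Cap at 64 months: 77 months exceeds the cap → 64 months

64 months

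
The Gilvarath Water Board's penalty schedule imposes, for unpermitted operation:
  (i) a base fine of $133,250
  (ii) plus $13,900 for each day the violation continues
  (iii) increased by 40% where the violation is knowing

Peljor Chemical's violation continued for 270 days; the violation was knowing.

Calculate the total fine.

$5,440,750

Per-day component: 270 × $13,900 = $3,753,000
Base plus per-day: $133,250 + $3,753,000 = $3,886,250
Enhancement: 40% of $3,886,250 = $1,554,500
Enhanced fine: $3,886,250 + $1,554,500 = $5,440,750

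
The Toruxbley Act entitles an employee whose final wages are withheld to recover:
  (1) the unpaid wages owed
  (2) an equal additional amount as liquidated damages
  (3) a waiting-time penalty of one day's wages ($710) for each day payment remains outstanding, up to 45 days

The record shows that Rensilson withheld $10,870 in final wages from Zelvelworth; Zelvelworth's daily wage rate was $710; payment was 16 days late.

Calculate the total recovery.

$33,100

Liquidated damages (equal amount): $10,870
Penalty days: min(16, 45) = 16
Waiting-time penalty: 16 × $710 = $11,360
Total award: $10,870 + $10,870 + $11,360 = $33,100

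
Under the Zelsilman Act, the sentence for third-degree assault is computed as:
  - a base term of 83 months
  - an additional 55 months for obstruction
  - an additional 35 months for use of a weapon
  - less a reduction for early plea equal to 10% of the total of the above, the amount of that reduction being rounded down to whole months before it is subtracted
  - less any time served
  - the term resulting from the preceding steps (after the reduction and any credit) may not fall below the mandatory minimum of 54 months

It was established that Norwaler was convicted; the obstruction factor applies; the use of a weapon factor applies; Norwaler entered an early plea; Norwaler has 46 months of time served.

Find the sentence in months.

110 months

Obstruction enhancement: +55 months
Use of a weapon enhancement: +35 months
Adjusted term: 83 months + 55 months + 35 months = 173 months
Early plea reduction: 10% of 173 months = 17 months (rounded down)
After reduction: 173 − 17 = 156 months
Less time served: 156 months − 46 months = 110 months
Minimum 54 months: 110 months meets the minimum, no increase.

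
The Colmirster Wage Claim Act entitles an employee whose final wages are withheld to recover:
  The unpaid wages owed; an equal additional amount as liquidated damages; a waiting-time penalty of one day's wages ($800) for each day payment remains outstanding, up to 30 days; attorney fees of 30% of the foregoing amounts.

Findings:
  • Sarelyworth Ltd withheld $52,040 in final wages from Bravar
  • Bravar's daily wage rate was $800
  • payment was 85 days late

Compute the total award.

$166,504

Liquidated damages (equal amount): $52,040
Penalty days: min(85, 30) = 30
Waiting-time penalty: 30 × $800 = $24,000
Subtotal: $52,040 + $52,040 + $24,000 = $128,080
Attorney fees: 30% of $128,080 = $38,424
Total award: $128,080 + $38,424 = $166,504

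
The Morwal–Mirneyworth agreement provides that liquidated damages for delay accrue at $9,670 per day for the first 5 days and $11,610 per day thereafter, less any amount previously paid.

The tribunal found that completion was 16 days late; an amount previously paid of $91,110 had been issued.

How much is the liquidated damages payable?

First 5 days: 5 × $9,670 = $48,350
Remaining days: (16 − 5) × $11,610 = $127,710
Accrued per-day damages: $48,350 + $127,710 = $176,060
Less amount previously paid: $176,060 − $91,110 = $84,950

$84,950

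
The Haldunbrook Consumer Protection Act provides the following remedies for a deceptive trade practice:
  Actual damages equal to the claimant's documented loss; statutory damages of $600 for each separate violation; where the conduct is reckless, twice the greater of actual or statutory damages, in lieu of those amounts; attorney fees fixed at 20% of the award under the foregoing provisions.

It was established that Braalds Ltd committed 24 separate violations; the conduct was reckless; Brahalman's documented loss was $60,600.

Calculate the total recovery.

$145,440

Statutory damages: 24 × $600 = $14,400
Greater of actual damages ($60,600) or statutory damages ($14,400): $60,600
Doubled: 2 × $60,600 = $121,200
Attorney fees: 20% of $121,200 = $24,240
Total recovery: $121,200 + $24,240 = $145,440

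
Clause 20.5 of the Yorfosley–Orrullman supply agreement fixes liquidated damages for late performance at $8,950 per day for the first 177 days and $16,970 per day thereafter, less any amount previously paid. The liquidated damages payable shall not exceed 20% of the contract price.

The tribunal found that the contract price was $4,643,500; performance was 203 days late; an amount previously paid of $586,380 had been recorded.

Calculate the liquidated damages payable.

Liquidated damages: $928,700

First 177 days: 177 × $8,950 = $1,584,150
Remaining days: (203 − 177) × $16,970 = $441,220
Accrued per-day damages: $1,584,150 + $441,220 = $2,025,370
Less amount previously paid: $2,025,370 − $586,380 = $1,438,990
Cap: 20% of $4,643,500 = $928,700
Cap at $928,700: $1,438,990 exceeds the cap → $928,700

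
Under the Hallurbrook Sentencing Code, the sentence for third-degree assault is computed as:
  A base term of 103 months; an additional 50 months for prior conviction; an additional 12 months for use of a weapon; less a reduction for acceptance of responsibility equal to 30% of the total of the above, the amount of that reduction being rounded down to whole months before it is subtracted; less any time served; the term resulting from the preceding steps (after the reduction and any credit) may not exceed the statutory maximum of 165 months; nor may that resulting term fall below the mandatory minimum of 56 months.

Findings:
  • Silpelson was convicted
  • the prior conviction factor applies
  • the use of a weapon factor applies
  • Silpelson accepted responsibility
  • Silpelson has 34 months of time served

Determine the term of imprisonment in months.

Prior conviction enhancement: +50 months
Use of a weapon enhancement: +12 months
Adjusted term: 103 months + 50 months + 12 months = 165 months
Acceptance of responsibility reduction: 30% of 165 months = 49 months (rounded down)
After reduction: 165 − 49 = 116 months
Less time served: 116 months − 34 months = 82 months
Cap at 165 months: 82 months is within the cap, no reduction.
Minimum 56 months: 82 months meets the minimum, no increase.

82 months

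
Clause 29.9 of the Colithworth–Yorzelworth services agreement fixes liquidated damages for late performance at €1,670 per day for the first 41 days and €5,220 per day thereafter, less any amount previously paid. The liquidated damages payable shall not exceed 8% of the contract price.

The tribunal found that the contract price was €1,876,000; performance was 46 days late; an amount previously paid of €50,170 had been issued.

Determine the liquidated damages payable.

First 41 days: 41 × €1,670 = €68,470
Remaining days: (46 − 41) × €5,220 = €26,100
Accrued per-day damages: €68,470 + €26,100 = €94,570
Less amount previously paid: €94,570 − €50,170 = €44,400
Cap: 8% of €1,876,000 = €150,080
Cap at €150,080: €44,400 is within the cap, no reduction.

€44,400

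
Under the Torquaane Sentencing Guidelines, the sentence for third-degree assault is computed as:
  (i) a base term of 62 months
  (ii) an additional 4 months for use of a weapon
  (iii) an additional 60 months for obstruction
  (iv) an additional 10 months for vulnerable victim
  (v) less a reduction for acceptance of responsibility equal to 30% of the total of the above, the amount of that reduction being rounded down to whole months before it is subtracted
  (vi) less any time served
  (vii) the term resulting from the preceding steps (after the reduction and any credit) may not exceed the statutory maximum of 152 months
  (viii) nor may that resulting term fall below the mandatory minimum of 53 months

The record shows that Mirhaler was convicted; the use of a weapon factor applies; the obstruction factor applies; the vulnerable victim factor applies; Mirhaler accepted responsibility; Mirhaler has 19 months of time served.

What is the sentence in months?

77 months

Use of a weapon enhancement: +4 months
Obstruction enhancement: +60 months
Vulnerable victim enhancement: +10 months
Adjusted term: 62 months + 4 months + 60 months + 10 months = 136 months
Acceptance of responsibility reduction: 30% of 136 months = 40 months (rounded down)
After reduction: 136 − 40 = 96 months
Less time served: 96 months − 19 months = 77 months
Cap at 152 months: 77 months is within the cap, no reduction.
Minimum 53 months: 77 months meets the minimum, no increase.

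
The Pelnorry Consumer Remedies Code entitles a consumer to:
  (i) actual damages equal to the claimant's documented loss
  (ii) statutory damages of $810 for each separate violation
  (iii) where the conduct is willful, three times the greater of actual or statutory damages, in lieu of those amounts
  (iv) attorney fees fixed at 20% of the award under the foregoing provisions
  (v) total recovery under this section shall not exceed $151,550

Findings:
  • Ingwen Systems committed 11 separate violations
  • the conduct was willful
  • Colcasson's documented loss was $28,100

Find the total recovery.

$101,160

Statutory damages: 11 × $810 = $8,910
Greater of actual damages ($28,100) or statutory damages ($8,910): $28,100
Trebled: 3 × $28,100 = $84,300
Attorney fees: 20% of $84,300 = $16,860
Total before cap: $84,300 + $16,860 = $101,160
Cap at $151,550: $101,160 is within the cap, no reduction.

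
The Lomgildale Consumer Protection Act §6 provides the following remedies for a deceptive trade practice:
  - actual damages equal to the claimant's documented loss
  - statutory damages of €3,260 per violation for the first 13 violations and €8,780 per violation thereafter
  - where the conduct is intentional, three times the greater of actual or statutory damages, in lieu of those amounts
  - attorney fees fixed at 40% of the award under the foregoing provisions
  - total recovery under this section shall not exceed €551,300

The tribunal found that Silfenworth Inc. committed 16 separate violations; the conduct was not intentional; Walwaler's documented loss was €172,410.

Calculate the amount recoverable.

€337,582

First 13 violations: 13 × €3,260 = €42,380
Remaining violations: (16 − 13) × €8,780 = €26,340
Statutory damages: €42,380 + €26,340 = €68,720
Conduct not intentional: the in-lieu enhancement does not apply.
Actual plus statutory damages: €172,410 + €68,720 = €241,130
Attorney fees: 40% of €241,130 = €96,452
Total before cap: €241,130 + €96,452 = €337,582
Cap at €551,300: €337,582 is within the cap, no reduction.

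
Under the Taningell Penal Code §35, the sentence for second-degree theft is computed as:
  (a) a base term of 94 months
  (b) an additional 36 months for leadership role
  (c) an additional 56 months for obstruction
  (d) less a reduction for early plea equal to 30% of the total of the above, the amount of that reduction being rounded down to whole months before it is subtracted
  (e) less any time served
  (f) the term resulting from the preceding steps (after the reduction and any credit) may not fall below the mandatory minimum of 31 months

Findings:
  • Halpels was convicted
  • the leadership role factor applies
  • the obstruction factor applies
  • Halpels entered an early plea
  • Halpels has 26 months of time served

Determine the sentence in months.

Leadership role enhancement: +36 months
Obstruction enhancement: +56 months
Adjusted term: 94 months + 36 months + 56 months = 186 months
Early plea reduction: 30% of 186 months = 55 months (rounded down)
After reduction: 186 − 55 = 131 months
Less time served: 131 months − 26 months = 105 months
Minimum 31 months: 105 months meets the minimum, no increase.

Sentence: 105 months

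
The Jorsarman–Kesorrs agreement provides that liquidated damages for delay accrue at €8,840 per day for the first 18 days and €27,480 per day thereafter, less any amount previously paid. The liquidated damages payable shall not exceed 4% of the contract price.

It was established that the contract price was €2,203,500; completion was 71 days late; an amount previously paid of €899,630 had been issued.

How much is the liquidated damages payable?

First 18 days: 18 × €8,840 = €159,120
Remaining days: (71 − 18) × €27,480 = €1,456,440
Accrued per-day damages: €159,120 + €1,456,440 = €1,615,560
Less amount previously paid: €1,615,560 − €899,630 = €715,930
Cap: 4% of €2,203,500 = €88,140
Cap at €88,140: €715,930 exceeds the cap → €88,140

€88,140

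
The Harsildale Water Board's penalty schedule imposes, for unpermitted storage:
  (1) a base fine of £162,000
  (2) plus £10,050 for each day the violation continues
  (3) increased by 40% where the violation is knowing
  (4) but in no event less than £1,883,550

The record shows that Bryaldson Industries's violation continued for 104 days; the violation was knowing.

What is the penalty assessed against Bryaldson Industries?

£1,883,550

Per-day component: 104 × £10,050 = £1,045,200
Base plus per-day: £162,000 + £1,045,200 = £1,207,200
Enhancement: 40% of £1,207,200 = £482,880
Enhanced fine: £1,207,200 + £482,880 = £1,690,080
Minimum £1,883,550: £1,690,080 is below the minimum → £1,883,550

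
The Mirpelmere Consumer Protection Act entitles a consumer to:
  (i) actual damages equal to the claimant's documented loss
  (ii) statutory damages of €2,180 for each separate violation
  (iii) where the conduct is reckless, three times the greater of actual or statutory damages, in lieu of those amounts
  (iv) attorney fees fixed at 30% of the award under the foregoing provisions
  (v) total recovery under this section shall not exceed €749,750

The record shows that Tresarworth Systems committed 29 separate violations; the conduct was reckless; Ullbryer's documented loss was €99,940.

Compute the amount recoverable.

Statutory damages: 29 × €2,180 = €63,220
Greater of actual damages (€99,940) or statutory damages (€63,220): €99,940
Trebled: 3 × €99,940 = €299,820
Attorney fees: 30% of €299,820 = €89,946
Total before cap: €299,820 + €89,946 = €389,766
Cap at €749,750: €389,766 is within the cap, no reduction.

€389,766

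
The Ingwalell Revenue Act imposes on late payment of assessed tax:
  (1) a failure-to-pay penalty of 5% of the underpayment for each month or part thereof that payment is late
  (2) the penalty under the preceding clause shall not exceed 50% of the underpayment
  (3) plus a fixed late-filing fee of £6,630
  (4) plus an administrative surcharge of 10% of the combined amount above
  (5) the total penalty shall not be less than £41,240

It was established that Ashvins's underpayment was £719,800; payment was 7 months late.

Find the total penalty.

Accrued rate: 5% × 7 = 35%, capped at 50% → 35%
Failure-to-pay penalty: 35% of £719,800 = £251,930
Penalty before surcharge: £251,930 + £6,630 = £258,560
Administrative surcharge: 10% of £258,560 = £25,856
Total penalty: £258,560 + £25,856 = £284,416
Minimum £41,240: £284,416 meets the minimum, no increase.

£284,416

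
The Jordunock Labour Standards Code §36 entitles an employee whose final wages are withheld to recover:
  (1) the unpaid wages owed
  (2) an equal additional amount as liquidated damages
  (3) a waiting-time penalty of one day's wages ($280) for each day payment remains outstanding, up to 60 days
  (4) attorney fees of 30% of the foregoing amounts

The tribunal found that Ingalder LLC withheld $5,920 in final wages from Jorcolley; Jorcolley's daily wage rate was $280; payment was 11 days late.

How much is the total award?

$19,396

Liquidated damages (equal amount): $5,920
Penalty days: min(11, 60) = 11
Waiting-time penalty: 11 × $280 = $3,080
Subtotal: $5,920 + $5,920 + $3,080 = $14,920
Attorney fees: 30% of $14,920 = $4,476
Total award: $14,920 + $4,476 = $19,396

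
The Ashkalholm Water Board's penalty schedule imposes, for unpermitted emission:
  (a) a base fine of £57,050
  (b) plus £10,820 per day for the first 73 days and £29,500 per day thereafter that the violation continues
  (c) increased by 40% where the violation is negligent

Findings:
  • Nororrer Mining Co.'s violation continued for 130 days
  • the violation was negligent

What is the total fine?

First 73 days: 73 × £10,820 = £789,860
Remaining days: (130 − 73) × £29,500 = £1,681,500
Per-day component: £789,860 + £1,681,500 = £2,471,360
Base plus per-day: £57,050 + £2,471,360 = £2,528,410
Enhancement: 40% of £2,528,410 = £1,011,364
Enhanced fine: £2,528,410 + £1,011,364 = £3,539,774

£3,539,774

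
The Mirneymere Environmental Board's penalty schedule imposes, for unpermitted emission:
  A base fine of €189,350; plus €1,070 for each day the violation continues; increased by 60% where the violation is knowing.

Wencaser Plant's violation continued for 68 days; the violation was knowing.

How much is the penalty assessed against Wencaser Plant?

Per-day component: 68 × €1,070 = €72,760
Base plus per-day: €189,350 + €72,760 = €262,110
Enhancement: 60% of €262,110 = €157,266
Enhanced fine: €262,110 + €157,266 = €419,376

Civil penalty: €419,376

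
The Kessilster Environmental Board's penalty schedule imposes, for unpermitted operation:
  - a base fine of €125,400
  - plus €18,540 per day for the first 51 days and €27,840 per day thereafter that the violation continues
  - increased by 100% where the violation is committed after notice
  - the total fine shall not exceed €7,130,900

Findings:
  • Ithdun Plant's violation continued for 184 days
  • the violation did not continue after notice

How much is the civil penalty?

€4,773,660

First 51 days: 51 × €18,540 = €945,540
Remaining days: (184 − 51) × €27,840 = €3,702,720
Per-day component: €945,540 + €3,702,720 = €4,648,260
Base plus per-day: €125,400 + €4,648,260 = €4,773,660
The violation did not continue after notice: no 100% increase.
Cap at €7,130,900: €4,773,660 is within the cap, no reduction.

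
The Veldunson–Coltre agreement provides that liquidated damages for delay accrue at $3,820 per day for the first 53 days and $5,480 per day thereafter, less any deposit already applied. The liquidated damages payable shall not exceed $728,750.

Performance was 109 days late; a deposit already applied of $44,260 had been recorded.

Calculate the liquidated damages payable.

First 53 days: 53 × $3,820 = $202,460
Remaining days: (109 − 53) × $5,480 = $306,880
Accrued per-day damages: $202,460 + $306,880 = $509,340
Less deposit already applied: $509,340 − $44,260 = $465,080
Cap at $728,750: $465,080 is within the cap, no reduction.

$465,080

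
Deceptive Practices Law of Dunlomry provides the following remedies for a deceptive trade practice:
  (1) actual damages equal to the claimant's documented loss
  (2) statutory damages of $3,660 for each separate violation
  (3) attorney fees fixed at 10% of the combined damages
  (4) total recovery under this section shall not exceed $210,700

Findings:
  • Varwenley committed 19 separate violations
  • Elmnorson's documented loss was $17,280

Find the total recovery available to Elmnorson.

Statutory damages: 19 × $3,660 = $69,540
Combined damages: $17,280 + $69,540 = $86,820
Attorney fees: 10% of $86,820 = $8,682
Total before cap: $86,820 + $8,682 = $95,502
Cap at $210,700: $95,502 is within the cap, no reduction.

$95,502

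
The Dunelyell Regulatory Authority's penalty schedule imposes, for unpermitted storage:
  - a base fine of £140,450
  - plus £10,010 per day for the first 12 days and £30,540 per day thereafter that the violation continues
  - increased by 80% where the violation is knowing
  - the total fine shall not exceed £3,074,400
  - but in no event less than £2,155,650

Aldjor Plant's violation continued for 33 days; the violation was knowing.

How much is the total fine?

Civil penalty: £2,155,650

First 12 days: 12 × £10,010 = £120,120
Remaining days: (33 − 12) × £30,540 = £641,340
Per-day component: £120,120 + £641,340 = £761,460
Base plus per-day: £140,450 + £761,460 = £901,910
Enhancement: 80% of £901,910 = £721,528
Enhanced fine: £901,910 + £721,528 = £1,623,438
Cap at £3,074,400: £1,623,438 is within the cap, no reduction.
Minimum £2,155,650: £1,623,438 is below the minimum → £2,155,650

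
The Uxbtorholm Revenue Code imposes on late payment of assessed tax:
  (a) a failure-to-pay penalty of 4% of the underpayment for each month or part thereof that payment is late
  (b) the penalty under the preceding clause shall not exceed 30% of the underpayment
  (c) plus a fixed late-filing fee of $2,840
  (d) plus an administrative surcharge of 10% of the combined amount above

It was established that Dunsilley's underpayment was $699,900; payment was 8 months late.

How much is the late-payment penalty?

$234,091

Accrued rate: 4% × 8 = 32%, capped at 30% → 30%
Failure-to-pay penalty: 30% of $699,900 = $209,970
Penalty before surcharge: $209,970 + $2,840 = $212,810
Administrative surcharge: 10% of $212,810 = $21,281
Total penalty: $212,810 + $21,281 = $234,091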